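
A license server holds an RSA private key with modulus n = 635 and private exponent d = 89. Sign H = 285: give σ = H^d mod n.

H^2 ≡ 285^2 = 81225 ≡ 580
H^4 ≡ 580^2 = 336400 ≡ 485
H^8 ≡ 485^2 = 235225 ≡ 275
H^16 ≡ 275^2 = 75625 ≡ 60
H^32 ≡ 60^2 = 3600 ≡ 425
H^64 ≡ 425^2 = 180625 ≡ 285
89 = 64 + 16 + 8 + 1, so H^89 ≡ 285·60·275·285 ≡ 550 (mod 635)

550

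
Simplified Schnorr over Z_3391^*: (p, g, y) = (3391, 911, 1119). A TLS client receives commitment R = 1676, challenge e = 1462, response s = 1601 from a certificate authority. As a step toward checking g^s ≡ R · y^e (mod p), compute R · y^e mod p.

Squares mod 3391: 1119^1≡1119, 1119^2≡882, 1119^4≡1385, 1119^8≡2310, 1119^16≡2057, 1119^32≡2672, 1119^64≡1529, 1119^128≡1442, 1119^256≡681, 1119^512≡2585, 1119^1024≡1955
1462 = 1024 + 256 + 128 + 32 + 16 + 4 + 2, so 1119^1462 ≡ 1955·681·1442·2672·2057·1385·882 ≡ 1162 (mod 3391)
R · y^e ≡ 1676·1162 = 1947512 ≡ 1078 (mod 3391)

1078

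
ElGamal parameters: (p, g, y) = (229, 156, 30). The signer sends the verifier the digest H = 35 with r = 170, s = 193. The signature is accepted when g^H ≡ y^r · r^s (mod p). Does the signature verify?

verifies

Left side g^H mod p:
156^35 mod 229 = 117
Right side y^r · r^s mod p:
30^170 mod 229 = 172
170^193 mod 229 = 10
172·10 = 1720 ≡ 117 (mod 229)
117 ≡ 117 (mod 229), so the signature is genuine.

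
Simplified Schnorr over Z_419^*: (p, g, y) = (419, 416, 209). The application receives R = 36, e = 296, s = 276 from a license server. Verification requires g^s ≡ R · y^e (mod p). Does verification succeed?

fails

g^s mod p:
416^276 mod 419 = 325
R · y^e mod p:
209^296 mod 419 = 342
36·342 = 12312 ≡ 161 (mod 419)
325 ≠ 161; the check fails.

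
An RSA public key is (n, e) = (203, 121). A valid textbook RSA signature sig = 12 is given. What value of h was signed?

sig^2 ≡ 12^2 = 144
sig^4 ≡ 144^2 = 20736 ≡ 30
sig^8 ≡ 30^2 = 900 ≡ 88
sig^16 ≡ 88^2 = 7744 ≡ 30
sig^32 ≡ 30^2 = 900 ≡ 88
sig^64 ≡ 88^2 = 7744 ≡ 30
121 = 64 + 32 + 16 + 8 + 1, so sig^121 ≡ 30·88·30·88·12 ≡ 12 (mod 203)

12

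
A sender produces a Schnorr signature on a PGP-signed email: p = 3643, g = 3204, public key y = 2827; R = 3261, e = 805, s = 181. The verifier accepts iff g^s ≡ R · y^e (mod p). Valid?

yes

g^s mod p:
3204^2 = 10265616 ≡ 3285
3204^4 ≡ 3285^2 = 10791225 ≡ 659
3204^8 ≡ 659^2 = 434281 ≡ 764
3204^16 ≡ 764^2 = 583696 ≡ 816
3204^32 ≡ 816^2 = 665856 ≡ 2830
3204^64 ≡ 2830^2 = 8008900 ≡ 1586
3204^128 ≡ 1586^2 = 2515396 ≡ 1726
181 = 128 + 32 + 16 + 4 + 1, so 3204^181 ≡ 1726·2830·816·659·3204 ≡ 3442 (mod 3643)
R · y^e mod p:
2827^2 = 7991929 ≡ 2830
2827^4 ≡ 2830^2 = 8008900 ≡ 1586
2827^8 ≡ 1586^2 = 2515396 ≡ 1726
2827^16 ≡ 1726^2 = 2979076 ≡ 2745
2827^32 ≡ 2745^2 = 7535025 ≡ 1301
2827^64 ≡ 1301^2 = 1692601 ≡ 2249
2827^128 ≡ 2249^2 = 5058001 ≡ 1517
2827^256 ≡ 1517^2 = 2301289 ≡ 2556
2827^512 ≡ 2556^2 = 6533136 ≡ 1237
805 = 512 + 256 + 32 + 4 + 1, so 2827^805 ≡ 1237·2556·1301·1586·2827 ≡ 1555 (mod 3643)
3261·1555 = 5070855 ≡ 3442 (mod 3643)
3442 ≡ 3442 (mod 3643); signature holds.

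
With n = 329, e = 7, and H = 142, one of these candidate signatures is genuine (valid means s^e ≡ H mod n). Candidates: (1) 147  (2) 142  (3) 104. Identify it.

Candidate 1: Squares mod 329: 147^1≡147, 147^2≡224, 147^4≡168; 7 = 4 + 2 + 1, so 147^7 ≡ 168·224·147 ≡ 98 (mod 329)
Candidate 2: Squares mod 329: 142^1≡142, 142^2≡95, 142^4≡142; 7 = 4 + 2 + 1, so 142^7 ≡ 142·95·142 ≡ 142 (mod 329)
  → matches H = 142
Candidate 3: Squares mod 329: 104^1≡104, 104^2≡288, 104^4≡36; 7 = 4 + 2 + 1, so 104^7 ≡ 36·288·104 ≡ 139 (mod 329)

2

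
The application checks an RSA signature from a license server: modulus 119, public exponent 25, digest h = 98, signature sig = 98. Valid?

yes

sig^25 mod 119 = 98
sig^25 mod 119 = 98 matches h.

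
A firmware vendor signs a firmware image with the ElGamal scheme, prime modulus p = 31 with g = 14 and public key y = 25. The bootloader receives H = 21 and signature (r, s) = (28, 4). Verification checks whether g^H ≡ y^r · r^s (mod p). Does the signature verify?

Left side g^H mod p:
14^2 = 196 ≡ 10
14^4 ≡ 10^2 = 100 ≡ 7
14^8 ≡ 7^2 = 49 ≡ 18
14^16 ≡ 18^2 = 324 ≡ 14
21 = 16 + 4 + 1, so 14^21 ≡ 14·7·14 ≡ 8 (mod 31)
Right side y^r · r^s mod p:
25^2 = 625 ≡ 5
25^4 ≡ 5^2 = 25
25^8 ≡ 25^2 = 625 ≡ 5
25^16 ≡ 5^2 = 25
28 = 16 + 8 + 4, so 25^28 ≡ 25·5·25 ≡ 25 (mod 31)
28^2 = 784 ≡ 9
28^4 ≡ 9^2 = 81 ≡ 19
25·19 = 475 ≡ 10 (mod 31)
8 ≠ 10, so verification fails.

does not verify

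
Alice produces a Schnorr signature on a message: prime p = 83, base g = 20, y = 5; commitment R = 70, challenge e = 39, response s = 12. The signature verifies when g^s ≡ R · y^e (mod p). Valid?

g^s mod p:
20^12 mod 83 = 37
R · y^e mod p:
5^39 mod 83 = 73
70·73 = 5110 ≡ 47 (mod 83)
37 ≠ 47; the check fails.

no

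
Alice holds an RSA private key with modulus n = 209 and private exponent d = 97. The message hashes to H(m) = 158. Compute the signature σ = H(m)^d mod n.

104

(H(m))^2 ≡ 158^2 = 24964 ≡ 93
(H(m))^4 ≡ 93^2 = 8649 ≡ 80
(H(m))^8 ≡ 80^2 = 6400 ≡ 130
(H(m))^16 ≡ 130^2 = 16900 ≡ 180
(H(m))^32 ≡ 180^2 = 32400 ≡ 5
(H(m))^64 ≡ 5^2 = 25
97 = 64 + 32 + 1, so (H(m))^97 ≡ 25·5·158 ≡ 104 (mod 209)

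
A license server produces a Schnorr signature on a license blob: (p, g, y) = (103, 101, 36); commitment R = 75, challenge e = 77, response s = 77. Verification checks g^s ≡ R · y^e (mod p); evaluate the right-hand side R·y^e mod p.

65

36^2 = 1296 ≡ 60
36^4 ≡ 60^2 = 3600 ≡ 98
36^8 ≡ 98^2 = 9604 ≡ 25
36^16 ≡ 25^2 = 625 ≡ 7
36^32 ≡ 7^2 = 49
36^64 ≡ 49^2 = 2401 ≡ 32
77 = 64 + 8 + 4 + 1, so 36^77 ≡ 32·25·98·36 ≡ 97 (mod 103)
R · y^e ≡ 75·97 = 7275 ≡ 65 (mod 103)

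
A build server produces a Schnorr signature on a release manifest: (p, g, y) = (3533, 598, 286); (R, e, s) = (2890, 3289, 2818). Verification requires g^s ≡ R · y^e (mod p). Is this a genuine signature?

genuine

g^s mod p:
Squares mod 3533: 598^1≡598, 598^2≡771, 598^4≡897, 598^8≡2618, 598^16≡3437, 598^32≡2150, 598^64≡1336, 598^128≡731, 598^256≡878, 598^512≡690, 598^1024≡2678, 598^2048≡3227
2818 = 2048 + 512 + 256 + 2, so 598^2818 ≡ 3227·690·878·771 ≡ 2169 (mod 3533)
R · y^e mod p:
Squares mod 3533: 286^1≡286, 286^2≡537, 286^4≡2196, 286^8≡3404, 286^16≡2509, 286^32≡2808, 286^64≡2741, 286^128≡1923, 286^256≡2411, 286^512≡1136, 286^1024≡951, 286^2048≡3486
3289 = 2048 + 1024 + 128 + 64 + 16 + 8 + 1, so 286^3289 ≡ 3486·951·1923·2741·2509·3404·286 ≡ 1134 (mod 3533)
2890·1134 = 3277260 ≡ 2169 (mod 3533)
2169 ≡ 2169 (mod 3533); signature holds.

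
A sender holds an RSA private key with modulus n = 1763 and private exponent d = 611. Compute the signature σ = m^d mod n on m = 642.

1643

m^611 mod 1763 = 1643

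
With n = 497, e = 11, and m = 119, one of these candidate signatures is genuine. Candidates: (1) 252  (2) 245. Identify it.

2

Candidate 1: 252^2 = 63504 ≡ 385; 252^4 ≡ 385^2 = 148225 ≡ 119; 252^8 ≡ 119^2 = 14161 ≡ 245; 11 = 8 + 2 + 1, so 252^11 ≡ 245·385·252 ≡ 378 (mod 497)
Candidate 2: 245^2 = 60025 ≡ 385; 245^4 ≡ 385^2 = 148225 ≡ 119; 245^8 ≡ 119^2 = 14161 ≡ 245; 11 = 8 + 2 + 1, so 245^11 ≡ 245·385·245 ≡ 119 (mod 497)
  → matches m = 119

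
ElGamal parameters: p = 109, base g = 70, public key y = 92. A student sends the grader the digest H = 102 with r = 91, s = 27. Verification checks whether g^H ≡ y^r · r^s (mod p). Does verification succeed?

fails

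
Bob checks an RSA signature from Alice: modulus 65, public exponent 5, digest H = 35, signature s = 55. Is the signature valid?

valid

s^2 ≡ 55^2 = 3025 ≡ 35
s^4 ≡ 35^2 = 1225 ≡ 55
5 = 4 + 1, so s^5 ≡ 55·55 ≡ 35 (mod 65)
s^5 mod 65 = 35 matches H.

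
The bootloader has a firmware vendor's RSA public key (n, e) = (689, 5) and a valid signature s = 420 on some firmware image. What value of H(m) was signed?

36

s^2 ≡ 420^2 = 176400 ≡ 16
s^4 ≡ 16^2 = 256
5 = 4 + 1, so s^5 ≡ 256·420 ≡ 36 (mod 689)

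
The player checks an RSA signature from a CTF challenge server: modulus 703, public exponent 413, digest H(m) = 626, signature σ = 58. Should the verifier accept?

reject

σ^2 ≡ 58^2 = 3364 ≡ 552
σ^4 ≡ 552^2 = 304704 ≡ 305
σ^8 ≡ 305^2 = 93025 ≡ 229
σ^16 ≡ 229^2 = 52441 ≡ 419
σ^32 ≡ 419^2 = 175561 ≡ 514
σ^64 ≡ 514^2 = 264196 ≡ 571
σ^128 ≡ 571^2 = 326041 ≡ 552
σ^256 ≡ 552^2 = 304704 ≡ 305
413 = 256 + 128 + 16 + 8 + 4 + 1, so σ^413 ≡ 305·552·419·229·305·58 ≡ 400 (mod 703)
The recovered value 400 does not match the digest 626.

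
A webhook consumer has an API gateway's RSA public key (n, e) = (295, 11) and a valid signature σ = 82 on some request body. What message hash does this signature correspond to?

208

Squares mod 295: σ^1≡82, σ^2≡234, σ^4≡181, σ^8≡16
11 = 8 + 2 + 1, so σ^11 ≡ 16·234·82 ≡ 208 (mod 295)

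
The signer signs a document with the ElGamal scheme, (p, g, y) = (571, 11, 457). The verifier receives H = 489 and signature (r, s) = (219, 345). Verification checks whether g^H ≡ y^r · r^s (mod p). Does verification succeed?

passes

Left side g^H mod p:
Squares mod 571: 11^1≡11, 11^2≡121, 11^4≡366, 11^8≡342, 11^16≡480, 11^32≡287, 11^64≡145, 11^128≡469, 11^256≡126
489 = 256 + 128 + 64 + 32 + 8 + 1, so 11^489 ≡ 126·469·145·287·342·11 ≡ 36 (mod 571)
Right side y^r · r^s mod p:
Squares mod 571: 457^1≡457, 457^2≡434, 457^4≡497, 457^8≡337, 457^16≡511, 457^32≡174, 457^64≡13, 457^128≡169
219 = 128 + 64 + 16 + 8 + 2 + 1, so 457^219 ≡ 169·13·511·337·434·457 ≡ 529 (mod 571)
Squares mod 571: 219^1≡219, 219^2≡568, 219^4≡9, 219^8≡81, 219^16≡280, 219^32≡173, 219^64≡237, 219^128≡211, 219^256≡554
345 = 256 + 64 + 16 + 8 + 1, so 219^345 ≡ 554·237·280·81·219 ≡ 407 (mod 571)
529·407 = 215303 ≡ 36 (mod 571)
36 ≡ 36 (mod 571), so the signature is genuine.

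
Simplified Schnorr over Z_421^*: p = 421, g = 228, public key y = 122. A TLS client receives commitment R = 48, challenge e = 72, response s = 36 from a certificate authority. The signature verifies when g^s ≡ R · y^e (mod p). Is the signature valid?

invalid

g^s mod p:
228^36 mod 421 = 78
R · y^e mod p:
122^72 mod 421 = 33
48·33 = 1584 ≡ 321 (mod 421)
78 ≠ 321; the check fails.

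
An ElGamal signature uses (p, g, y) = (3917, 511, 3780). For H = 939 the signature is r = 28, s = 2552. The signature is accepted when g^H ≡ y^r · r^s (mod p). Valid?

Left side g^H mod p:
511^2 = 261121 ≡ 2599
511^4 ≡ 2599^2 = 6754801 ≡ 1893
511^8 ≡ 1893^2 = 3583449 ≡ 3311
511^16 ≡ 3311^2 = 10962721 ≡ 2955
511^32 ≡ 2955^2 = 8732025 ≡ 1032
511^64 ≡ 1032^2 = 1065024 ≡ 3517
511^128 ≡ 3517^2 = 12369289 ≡ 3320
511^256 ≡ 3320^2 = 11022400 ≡ 3879
511^512 ≡ 3879^2 = 15046641 ≡ 1444
939 = 512 + 256 + 128 + 32 + 8 + 2 + 1, so 511^939 ≡ 1444·3879·3320·1032·3311·2599·511 ≡ 1637 (mod 3917)
Right side y^r · r^s mod p:
3780^2 = 14288400 ≡ 3101
3780^4 ≡ 3101^2 = 9616201 ≡ 3883
3780^8 ≡ 3883^2 = 15077689 ≡ 1156
3780^16 ≡ 1156^2 = 1336336 ≡ 639
28 = 16 + 8 + 4, so 3780^28 ≡ 639·1156·3883 ≡ 548 (mod 3917)
28^2 = 784
28^4 ≡ 784^2 = 614656 ≡ 3604
28^8 ≡ 3604^2 = 12988816 ≡ 44
28^16 ≡ 44^2 = 1936
28^32 ≡ 1936^2 = 3748096 ≡ 3444
28^64 ≡ 3444^2 = 11861136 ≡ 460
28^128 ≡ 460^2 = 211600 ≡ 82
28^256 ≡ 82^2 = 6724 ≡ 2807
28^512 ≡ 2807^2 = 7879249 ≡ 2162
28^1024 ≡ 2162^2 = 4674244 ≡ 1263
28^2048 ≡ 1263^2 = 1595169 ≡ 950
2552 = 2048 + 256 + 128 + 64 + 32 + 16 + 8, so 28^2552 ≡ 950·2807·82·460·3444·1936·44 ≡ 1456 (mod 3917)
548·1456 = 797888 ≡ 2737 (mod 3917)
1637 ≠ 2737, so verification fails.

no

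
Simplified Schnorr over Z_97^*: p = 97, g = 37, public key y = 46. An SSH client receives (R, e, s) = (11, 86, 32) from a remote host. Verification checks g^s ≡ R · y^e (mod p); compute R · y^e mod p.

46^2 = 2116 ≡ 79
46^4 ≡ 79^2 = 6241 ≡ 33
46^8 ≡ 33^2 = 1089 ≡ 22
46^16 ≡ 22^2 = 484 ≡ 96
46^32 ≡ 96^2 = 9216 ≡ 1
46^64 ≡ 1^2 = 1
86 = 64 + 16 + 4 + 2, so 46^86 ≡ 1·96·33·79 ≡ 12 (mod 97)
R · y^e ≡ 11·12 = 132 ≡ 35 (mod 97)

35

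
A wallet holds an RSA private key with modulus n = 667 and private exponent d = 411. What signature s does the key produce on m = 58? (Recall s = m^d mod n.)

Squares mod 667: m^1≡58, m^2≡29, m^4≡174, m^8≡261, m^16≡87, m^32≡232, m^64≡464, m^128≡522, m^256≡348
411 = 256 + 128 + 16 + 8 + 2 + 1, so m^411 ≡ 348·522·87·261·29·58 ≡ 174 (mod 667)

174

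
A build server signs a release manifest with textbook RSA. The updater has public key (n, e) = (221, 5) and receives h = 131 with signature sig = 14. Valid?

Squares mod 221: sig^1≡14, sig^2≡196, sig^4≡183
5 = 4 + 1, so sig^5 ≡ 183·14 ≡ 131 (mod 221)
sig^5 mod 221 = 131 matches h.

yes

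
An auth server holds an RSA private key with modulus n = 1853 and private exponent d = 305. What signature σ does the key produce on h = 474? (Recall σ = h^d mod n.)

Squares mod 1853: h^1≡474, h^2≡463, h^4≡1274, h^8≡1701, h^16≡868, h^32≡1106, h^64≡256, h^128≡681, h^256≡511
305 = 256 + 32 + 16 + 1, so h^305 ≡ 511·1106·868·474 ≡ 66 (mod 1853)

66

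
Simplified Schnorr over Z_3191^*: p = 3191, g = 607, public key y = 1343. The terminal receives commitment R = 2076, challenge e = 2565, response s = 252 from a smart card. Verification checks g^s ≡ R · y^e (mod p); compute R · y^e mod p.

1343^2 = 1803649 ≡ 734
1343^4 ≡ 734^2 = 538756 ≡ 2668
1343^8 ≡ 2668^2 = 7118224 ≡ 2294
1343^16 ≡ 2294^2 = 5262436 ≡ 477
1343^32 ≡ 477^2 = 227529 ≡ 968
1343^64 ≡ 968^2 = 937024 ≡ 2061
1343^128 ≡ 2061^2 = 4247721 ≡ 500
1343^256 ≡ 500^2 = 250000 ≡ 1102
1343^512 ≡ 1102^2 = 1214404 ≡ 1824
1343^1024 ≡ 1824^2 = 3326976 ≡ 1954
1343^2048 ≡ 1954^2 = 3818116 ≡ 1680
2565 = 2048 + 512 + 4 + 1, so 1343^2565 ≡ 1680·1824·2668·1343 ≡ 3152 (mod 3191)
R · y^e ≡ 2076·3152 = 6543552 ≡ 2002 (mod 3191)

2002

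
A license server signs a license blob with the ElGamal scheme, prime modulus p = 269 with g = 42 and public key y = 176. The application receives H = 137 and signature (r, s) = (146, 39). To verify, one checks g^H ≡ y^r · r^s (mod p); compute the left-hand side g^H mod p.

156

42^2 = 1764 ≡ 150
42^4 ≡ 150^2 = 22500 ≡ 173
42^8 ≡ 173^2 = 29929 ≡ 70
42^16 ≡ 70^2 = 4900 ≡ 58
42^32 ≡ 58^2 = 3364 ≡ 136
42^64 ≡ 136^2 = 18496 ≡ 204
42^128 ≡ 204^2 = 41616 ≡ 190
137 = 128 + 8 + 1, so 42^137 ≡ 190·70·42 ≡ 156 (mod 269)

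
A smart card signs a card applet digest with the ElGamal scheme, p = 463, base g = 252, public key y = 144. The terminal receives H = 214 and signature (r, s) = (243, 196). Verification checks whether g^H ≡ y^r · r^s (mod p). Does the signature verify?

Left side g^H mod p:
252^2 = 63504 ≡ 73
252^4 ≡ 73^2 = 5329 ≡ 236
252^8 ≡ 236^2 = 55696 ≡ 136
252^16 ≡ 136^2 = 18496 ≡ 439
252^32 ≡ 439^2 = 192721 ≡ 113
252^64 ≡ 113^2 = 12769 ≡ 268
252^128 ≡ 268^2 = 71824 ≡ 59
214 = 128 + 64 + 16 + 4 + 2, so 252^214 ≡ 59·268·439·236·73 ≡ 16 (mod 463)
Right side y^r · r^s mod p:
144^2 = 20736 ≡ 364
144^4 ≡ 364^2 = 132496 ≡ 78
144^8 ≡ 78^2 = 6084 ≡ 65
144^16 ≡ 65^2 = 4225 ≡ 58
144^32 ≡ 58^2 = 3364 ≡ 123
144^64 ≡ 123^2 = 15129 ≡ 313
144^128 ≡ 313^2 = 97969 ≡ 276
243 = 128 + 64 + 32 + 16 + 2 + 1, so 144^243 ≡ 276·313·123·58·364·144 ≡ 440 (mod 463)
243^2 = 59049 ≡ 248
243^4 ≡ 248^2 = 61504 ≡ 388
243^8 ≡ 388^2 = 150544 ≡ 69
243^16 ≡ 69^2 = 4761 ≡ 131
243^32 ≡ 131^2 = 17161 ≡ 30
243^64 ≡ 30^2 = 900 ≡ 437
243^128 ≡ 437^2 = 190969 ≡ 213
196 = 128 + 64 + 4, so 243^196 ≡ 213·437·388 ≡ 39 (mod 463)
440·39 = 17160 ≡ 29 (mod 463)
16 ≠ 29, so verification fails.

does not verify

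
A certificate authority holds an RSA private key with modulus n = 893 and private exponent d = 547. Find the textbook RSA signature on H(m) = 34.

450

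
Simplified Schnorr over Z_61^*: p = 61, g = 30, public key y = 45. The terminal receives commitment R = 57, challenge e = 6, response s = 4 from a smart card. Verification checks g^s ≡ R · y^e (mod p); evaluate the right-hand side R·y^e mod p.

42

45^2 = 2025 ≡ 12
45^4 ≡ 12^2 = 144 ≡ 22
6 = 4 + 2, so 45^6 ≡ 22·12 ≡ 20 (mod 61)
R · y^e ≡ 57·20 = 1140 ≡ 42 (mod 61)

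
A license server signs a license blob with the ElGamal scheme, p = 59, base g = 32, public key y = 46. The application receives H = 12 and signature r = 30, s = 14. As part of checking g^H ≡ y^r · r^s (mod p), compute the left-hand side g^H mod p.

4

Squares mod 59: 32^1≡32, 32^2≡21, 32^4≡28, 32^8≡17
12 = 8 + 4, so 32^12 ≡ 17·28 ≡ 4 (mod 59)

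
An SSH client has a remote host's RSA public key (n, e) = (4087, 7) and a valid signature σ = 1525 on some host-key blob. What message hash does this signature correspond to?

σ^7 mod 4087 = 915

915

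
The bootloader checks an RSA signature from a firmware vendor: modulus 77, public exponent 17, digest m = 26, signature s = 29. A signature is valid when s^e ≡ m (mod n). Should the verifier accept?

reject

Squares mod 77: s^1≡29, s^2≡71, s^4≡36, s^8≡64, s^16≡15
17 = 16 + 1, so s^17 ≡ 15·29 ≡ 50 (mod 77)
50 ≠ 26, so verification fails.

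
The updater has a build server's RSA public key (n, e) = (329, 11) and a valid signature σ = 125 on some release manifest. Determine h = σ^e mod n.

223

σ^11 mod 329 = 223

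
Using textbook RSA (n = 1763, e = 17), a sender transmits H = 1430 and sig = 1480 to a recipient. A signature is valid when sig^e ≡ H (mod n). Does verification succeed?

Squares mod 1763: sig^1≡1480, sig^2≡754, sig^4≡830, sig^8≡1330, sig^16≡611
17 = 16 + 1, so sig^17 ≡ 611·1480 ≡ 1624 (mod 1763)
The recovered value 1624 does not match the digest 1430.

fails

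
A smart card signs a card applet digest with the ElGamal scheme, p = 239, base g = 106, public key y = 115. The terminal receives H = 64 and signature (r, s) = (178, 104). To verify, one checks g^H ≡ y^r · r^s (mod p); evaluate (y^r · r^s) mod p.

115^2 = 13225 ≡ 80
115^4 ≡ 80^2 = 6400 ≡ 186
115^8 ≡ 186^2 = 34596 ≡ 180
115^16 ≡ 180^2 = 32400 ≡ 135
115^32 ≡ 135^2 = 18225 ≡ 61
115^64 ≡ 61^2 = 3721 ≡ 136
115^128 ≡ 136^2 = 18496 ≡ 93
178 = 128 + 32 + 16 + 2, so 115^178 ≡ 93·61·135·80 ≡ 33 (mod 239)
178^2 = 31684 ≡ 136
178^4 ≡ 136^2 = 18496 ≡ 93
178^8 ≡ 93^2 = 8649 ≡ 45
178^16 ≡ 45^2 = 2025 ≡ 113
178^32 ≡ 113^2 = 12769 ≡ 102
178^64 ≡ 102^2 = 10404 ≡ 127
104 = 64 + 32 + 8, so 178^104 ≡ 127·102·45 ≡ 9 (mod 239)
y^r · r^s ≡ 33·9 = 297 ≡ 58 (mod 239)

58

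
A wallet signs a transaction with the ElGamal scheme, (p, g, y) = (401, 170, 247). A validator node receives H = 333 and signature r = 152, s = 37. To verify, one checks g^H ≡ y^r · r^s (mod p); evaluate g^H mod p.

170^2 = 28900 ≡ 28
170^4 ≡ 28^2 = 784 ≡ 383
170^8 ≡ 383^2 = 146689 ≡ 324
170^16 ≡ 324^2 = 104976 ≡ 315
170^32 ≡ 315^2 = 99225 ≡ 178
170^64 ≡ 178^2 = 31684 ≡ 5
170^128 ≡ 5^2 = 25
170^256 ≡ 25^2 = 625 ≡ 224
333 = 256 + 64 + 8 + 4 + 1, so 170^333 ≡ 224·5·324·383·170 ≡ 310 (mod 401)

310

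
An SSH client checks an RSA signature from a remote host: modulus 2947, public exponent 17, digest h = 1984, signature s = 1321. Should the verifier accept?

s^2 ≡ 1321^2 = 1745041 ≡ 417
s^4 ≡ 417^2 = 173889 ≡ 16
s^8 ≡ 16^2 = 256
s^16 ≡ 256^2 = 65536 ≡ 702
17 = 16 + 1, so s^17 ≡ 702·1321 ≡ 1984 (mod 2947)
Since 1984 equals the digest 1984, verification succeeds.

accept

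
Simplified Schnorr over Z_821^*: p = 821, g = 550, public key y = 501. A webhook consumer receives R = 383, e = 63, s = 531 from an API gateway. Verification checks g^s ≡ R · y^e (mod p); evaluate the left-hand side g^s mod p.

550^2 = 302500 ≡ 372
550^4 ≡ 372^2 = 138384 ≡ 456
550^8 ≡ 456^2 = 207936 ≡ 223
550^16 ≡ 223^2 = 49729 ≡ 469
550^32 ≡ 469^2 = 219961 ≡ 754
550^64 ≡ 754^2 = 568516 ≡ 384
550^128 ≡ 384^2 = 147456 ≡ 497
550^256 ≡ 497^2 = 247009 ≡ 709
550^512 ≡ 709^2 = 502681 ≡ 229
531 = 512 + 16 + 2 + 1, so 550^531 ≡ 229·469·372·550 ≡ 622 (mod 821)

622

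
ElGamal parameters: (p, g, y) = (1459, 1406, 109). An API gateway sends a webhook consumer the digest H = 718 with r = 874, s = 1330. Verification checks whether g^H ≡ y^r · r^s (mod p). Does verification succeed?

passes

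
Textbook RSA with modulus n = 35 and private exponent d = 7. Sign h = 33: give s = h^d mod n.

12

Squares mod 35: h^1≡33, h^2≡4, h^4≡16
7 = 4 + 2 + 1, so h^7 ≡ 16·4·33 ≡ 12 (mod 35)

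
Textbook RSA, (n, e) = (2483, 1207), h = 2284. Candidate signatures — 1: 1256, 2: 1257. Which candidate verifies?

Candidate 1: 1256^1207 mod 2483 = 1591
Candidate 2: 1257^1207 mod 2483 = 2284
  → matches h = 2284

2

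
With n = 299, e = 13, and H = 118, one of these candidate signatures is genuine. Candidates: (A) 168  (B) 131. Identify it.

B

Candidate A: 168^2 = 28224 ≡ 118; 168^4 ≡ 118^2 = 13924 ≡ 170; 168^8 ≡ 170^2 = 28900 ≡ 196; 13 = 8 + 4 + 1, so 168^13 ≡ 196·170·168 ≡ 181 (mod 299)
Candidate B: 131^2 = 17161 ≡ 118; 131^4 ≡ 118^2 = 13924 ≡ 170; 131^8 ≡ 170^2 = 28900 ≡ 196; 13 = 8 + 4 + 1, so 131^13 ≡ 196·170·131 ≡ 118 (mod 299)
  → matches H = 118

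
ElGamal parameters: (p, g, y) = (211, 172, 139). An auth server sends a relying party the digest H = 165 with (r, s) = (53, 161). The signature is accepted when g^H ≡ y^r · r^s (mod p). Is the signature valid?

Left side g^H mod p:
172^2 = 29584 ≡ 44
172^4 ≡ 44^2 = 1936 ≡ 37
172^8 ≡ 37^2 = 1369 ≡ 103
172^16 ≡ 103^2 = 10609 ≡ 59
172^32 ≡ 59^2 = 3481 ≡ 105
172^64 ≡ 105^2 = 11025 ≡ 53
172^128 ≡ 53^2 = 2809 ≡ 66
165 = 128 + 32 + 4 + 1, so 172^165 ≡ 66·105·37·172 ≡ 144 (mod 211)
Right side y^r · r^s mod p:
139^2 = 19321 ≡ 120
139^4 ≡ 120^2 = 14400 ≡ 52
139^8 ≡ 52^2 = 2704 ≡ 172
139^16 ≡ 172^2 = 29584 ≡ 44
139^32 ≡ 44^2 = 1936 ≡ 37
53 = 32 + 16 + 4 + 1, so 139^53 ≡ 37·44·52·139 ≡ 136 (mod 211)
53^2 = 2809 ≡ 66
53^4 ≡ 66^2 = 4356 ≡ 136
53^8 ≡ 136^2 = 18496 ≡ 139
53^16 ≡ 139^2 = 19321 ≡ 120
53^32 ≡ 120^2 = 14400 ≡ 52
53^64 ≡ 52^2 = 2704 ≡ 172
53^128 ≡ 172^2 = 29584 ≡ 44
161 = 128 + 32 + 1, so 53^161 ≡ 44·52·53 ≡ 150 (mod 211)
136·150 = 20400 ≡ 144 (mod 211)
144 ≡ 144 (mod 211), so the signature is genuine.

valid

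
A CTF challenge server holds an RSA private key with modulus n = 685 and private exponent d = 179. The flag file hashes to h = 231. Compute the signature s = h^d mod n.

656

h^2 ≡ 231^2 = 53361 ≡ 616
h^4 ≡ 616^2 = 379456 ≡ 651
h^8 ≡ 651^2 = 423801 ≡ 471
h^16 ≡ 471^2 = 221841 ≡ 586
h^32 ≡ 586^2 = 343396 ≡ 211
h^64 ≡ 211^2 = 44521 ≡ 681
h^128 ≡ 681^2 = 463761 ≡ 16
179 = 128 + 32 + 16 + 2 + 1, so h^179 ≡ 16·211·586·616·231 ≡ 656 (mod 685)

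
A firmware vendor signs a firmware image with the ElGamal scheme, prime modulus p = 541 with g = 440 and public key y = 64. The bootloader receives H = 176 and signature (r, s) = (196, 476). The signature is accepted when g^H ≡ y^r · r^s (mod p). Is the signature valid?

Left side g^H mod p:
Squares mod 541: 440^1≡440, 440^2≡463, 440^4≡133, 440^8≡377, 440^16≡387, 440^32≡453, 440^64≡170, 440^128≡227
176 = 128 + 32 + 16, so 440^176 ≡ 227·453·387 ≡ 178 (mod 541)
Right side y^r · r^s mod p:
Squares mod 541: 64^1≡64, 64^2≡309, 64^4≡265, 64^8≡436, 64^16≡205, 64^32≡368, 64^64≡174, 64^128≡521
196 = 128 + 64 + 4, so 64^196 ≡ 521·174·265 ≡ 205 (mod 541)
Squares mod 541: 196^1≡196, 196^2≡5, 196^4≡25, 196^8≡84, 196^16≡23, 196^32≡529, 196^64≡144, 196^128≡178, 196^256≡306
476 = 256 + 128 + 64 + 16 + 8 + 4, so 196^476 ≡ 306·178·144·23·84·25 ≡ 402 (mod 541)
205·402 = 82410 ≡ 178 (mod 541)
178 ≡ 178 (mod 541), so the signature is genuine.

valid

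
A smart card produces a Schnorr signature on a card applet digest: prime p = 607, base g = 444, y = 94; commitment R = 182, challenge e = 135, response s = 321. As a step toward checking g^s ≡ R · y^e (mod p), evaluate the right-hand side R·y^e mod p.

313

94^135 mod 607 = 512
R · y^e ≡ 182·512 = 93184 ≡ 313 (mod 607)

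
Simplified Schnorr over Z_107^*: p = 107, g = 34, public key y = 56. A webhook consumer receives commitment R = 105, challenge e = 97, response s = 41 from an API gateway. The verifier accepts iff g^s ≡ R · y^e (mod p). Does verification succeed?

g^s mod p:
Squares mod 107: 34^1≡34, 34^2≡86, 34^4≡13, 34^8≡62, 34^16≡99, 34^32≡64
41 = 32 + 8 + 1, so 34^41 ≡ 64·62·34 ≡ 92 (mod 107)
R · y^e mod p:
Squares mod 107: 56^1≡56, 56^2≡33, 56^4≡19, 56^8≡40, 56^16≡102, 56^32≡25, 56^64≡90
97 = 64 + 32 + 1, so 56^97 ≡ 90·25·56 ≡ 61 (mod 107)
105·61 = 6405 ≡ 92 (mod 107)
92 ≡ 92 (mod 107); signature holds.

passes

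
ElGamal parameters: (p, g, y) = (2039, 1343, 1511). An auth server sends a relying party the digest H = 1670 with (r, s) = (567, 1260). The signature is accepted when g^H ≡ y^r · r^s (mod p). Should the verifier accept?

accept

Left side g^H mod p:
Squares mod 2039: 1343^1≡1343, 1343^2≡1173, 1343^4≡1643, 1343^8≡1852, 1343^16≡306, 1343^32≡1881, 1343^64≡496, 1343^128≡1336, 1343^256≡771, 1343^512≡1092, 1343^1024≡1688
1670 = 1024 + 512 + 128 + 4 + 2, so 1343^1670 ≡ 1688·1092·1336·1643·1173 ≡ 464 (mod 2039)
Right side y^r · r^s mod p:
Squares mod 2039: 1511^1≡1511, 1511^2≡1480, 1511^4≡514, 1511^8≡1165, 1511^16≡1290, 1511^32≡276, 1511^64≡733, 1511^128≡1032, 1511^256≡666, 1511^512≡1093
567 = 512 + 32 + 16 + 4 + 2 + 1, so 1511^567 ≡ 1093·276·1290·514·1480·1511 ≡ 917 (mod 2039)
Squares mod 2039: 567^1≡567, 567^2≡1366, 567^4≡271, 567^8≡37, 567^16≡1369, 567^32≡320, 567^64≡450, 567^128≡639, 567^256≡521, 567^512≡254, 567^1024≡1307
1260 = 1024 + 128 + 64 + 32 + 8 + 4, so 567^1260 ≡ 1307·639·450·320·37·271 ≡ 1010 (mod 2039)
917·1010 = 926170 ≡ 464 (mod 2039)
464 ≡ 464 (mod 2039), so the signature is genuine.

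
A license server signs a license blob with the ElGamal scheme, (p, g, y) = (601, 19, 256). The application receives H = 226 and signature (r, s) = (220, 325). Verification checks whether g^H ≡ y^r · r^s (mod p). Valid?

Left side g^H mod p:
19^2 = 361
19^4 ≡ 361^2 = 130321 ≡ 505
19^8 ≡ 505^2 = 255025 ≡ 201
19^16 ≡ 201^2 = 40401 ≡ 134
19^32 ≡ 134^2 = 17956 ≡ 527
19^64 ≡ 527^2 = 277729 ≡ 67
19^128 ≡ 67^2 = 4489 ≡ 282
226 = 128 + 64 + 32 + 2, so 19^226 ≡ 282·67·527·361 ≡ 509 (mod 601)
Right side y^r · r^s mod p:
256^2 = 65536 ≡ 27
256^4 ≡ 27^2 = 729 ≡ 128
256^8 ≡ 128^2 = 16384 ≡ 157
256^16 ≡ 157^2 = 24649 ≡ 8
256^32 ≡ 8^2 = 64
256^64 ≡ 64^2 = 4096 ≡ 490
256^128 ≡ 490^2 = 240100 ≡ 301
220 = 128 + 64 + 16 + 8 + 4, so 256^220 ≡ 301·490·8·157·128 ≡ 423 (mod 601)
220^2 = 48400 ≡ 320
220^4 ≡ 320^2 = 102400 ≡ 230
220^8 ≡ 230^2 = 52900 ≡ 12
220^16 ≡ 12^2 = 144
220^32 ≡ 144^2 = 20736 ≡ 302
220^64 ≡ 302^2 = 91204 ≡ 453
220^128 ≡ 453^2 = 205209 ≡ 268
220^256 ≡ 268^2 = 71824 ≡ 305
325 = 256 + 64 + 4 + 1, so 220^325 ≡ 305·453·230·220 ≡ 273 (mod 601)
423·273 = 115479 ≡ 87 (mod 601)
509 ≠ 87, so verification fails.

no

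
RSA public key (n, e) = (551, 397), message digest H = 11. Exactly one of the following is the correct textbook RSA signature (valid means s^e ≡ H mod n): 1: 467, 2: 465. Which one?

1

Candidate 1: 467^2 = 218089 ≡ 444; 467^4 ≡ 444^2 = 197136 ≡ 429; 467^8 ≡ 429^2 = 184041 ≡ 7; 467^16 ≡ 7^2 = 49; 467^32 ≡ 49^2 = 2401 ≡ 197; 467^64 ≡ 197^2 = 38809 ≡ 239; 467^128 ≡ 239^2 = 57121 ≡ 368; 467^256 ≡ 368^2 = 135424 ≡ 429; 397 = 256 + 128 + 8 + 4 + 1, so 467^397 ≡ 429·368·7·429·467 ≡ 11 (mod 551)
  → matches H = 11
Candidate 2: 465^2 = 216225 ≡ 233; 465^4 ≡ 233^2 = 54289 ≡ 291; 465^8 ≡ 291^2 = 84681 ≡ 378; 465^16 ≡ 378^2 = 142884 ≡ 175; 465^32 ≡ 175^2 = 30625 ≡ 320; 465^64 ≡ 320^2 = 102400 ≡ 465; 465^128 ≡ 465^2 = 216225 ≡ 233; 465^256 ≡ 233^2 = 54289 ≡ 291; 397 = 256 + 128 + 8 + 4 + 1, so 465^397 ≡ 291·233·378·291·465 ≡ 465 (mod 551)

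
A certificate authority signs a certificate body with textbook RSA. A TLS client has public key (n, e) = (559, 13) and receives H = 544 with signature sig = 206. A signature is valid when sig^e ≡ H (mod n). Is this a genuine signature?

sig^2 ≡ 206^2 = 42436 ≡ 511
sig^4 ≡ 511^2 = 261121 ≡ 68
sig^8 ≡ 68^2 = 4624 ≡ 152
13 = 8 + 4 + 1, so sig^13 ≡ 152·68·206 ≡ 544 (mod 559)
sig^13 mod 559 = 544 matches H.

genuine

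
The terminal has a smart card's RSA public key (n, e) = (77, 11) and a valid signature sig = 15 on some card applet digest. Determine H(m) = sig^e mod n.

sig^2 ≡ 15^2 = 225 ≡ 71
sig^4 ≡ 71^2 = 5041 ≡ 36
sig^8 ≡ 36^2 = 1296 ≡ 64
11 = 8 + 2 + 1, so sig^11 ≡ 64·71·15 ≡ 15 (mod 77)

15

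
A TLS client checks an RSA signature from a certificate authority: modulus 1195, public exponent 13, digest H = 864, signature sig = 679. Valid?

sig^2 ≡ 679^2 = 461041 ≡ 966
sig^4 ≡ 966^2 = 933156 ≡ 1056
sig^8 ≡ 1056^2 = 1115136 ≡ 201
13 = 8 + 4 + 1, so sig^13 ≡ 201·1056·679 ≡ 44 (mod 1195)
The recovered value 44 does not match the digest 864.

no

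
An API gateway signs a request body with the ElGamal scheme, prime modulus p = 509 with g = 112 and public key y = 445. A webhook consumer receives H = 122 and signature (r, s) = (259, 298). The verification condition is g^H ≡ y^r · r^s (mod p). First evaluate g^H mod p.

125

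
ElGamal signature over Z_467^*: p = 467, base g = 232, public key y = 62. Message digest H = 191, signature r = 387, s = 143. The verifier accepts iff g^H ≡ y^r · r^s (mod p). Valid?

Left side g^H mod p:
232^2 = 53824 ≡ 119
232^4 ≡ 119^2 = 14161 ≡ 151
232^8 ≡ 151^2 = 22801 ≡ 385
232^16 ≡ 385^2 = 148225 ≡ 186
232^32 ≡ 186^2 = 34596 ≡ 38
232^64 ≡ 38^2 = 1444 ≡ 43
232^128 ≡ 43^2 = 1849 ≡ 448
191 = 128 + 32 + 16 + 8 + 4 + 2 + 1, so 232^191 ≡ 448·38·186·385·151·119·232 ≡ 389 (mod 467)
Right side y^r · r^s mod p:
62^2 = 3844 ≡ 108
62^4 ≡ 108^2 = 11664 ≡ 456
62^8 ≡ 456^2 = 207936 ≡ 121
62^16 ≡ 121^2 = 14641 ≡ 164
62^32 ≡ 164^2 = 26896 ≡ 277
62^64 ≡ 277^2 = 76729 ≡ 141
62^128 ≡ 141^2 = 19881 ≡ 267
62^256 ≡ 267^2 = 71289 ≡ 305
387 = 256 + 128 + 2 + 1, so 62^387 ≡ 305·267·108·62 ≡ 413 (mod 467)
387^2 = 149769 ≡ 329
387^4 ≡ 329^2 = 108241 ≡ 364
387^8 ≡ 364^2 = 132496 ≡ 335
387^16 ≡ 335^2 = 112225 ≡ 145
387^32 ≡ 145^2 = 21025 ≡ 10
387^64 ≡ 10^2 = 100
387^128 ≡ 100^2 = 10000 ≡ 193
143 = 128 + 8 + 4 + 2 + 1, so 387^143 ≡ 193·335·364·329·387 ≡ 88 (mod 467)
413·88 = 36344 ≡ 385 (mod 467)
389 ≠ 385, so verification fails.

no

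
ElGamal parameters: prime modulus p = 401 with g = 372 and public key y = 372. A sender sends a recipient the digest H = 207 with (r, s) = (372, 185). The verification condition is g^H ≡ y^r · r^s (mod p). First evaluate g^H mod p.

39

372^207 mod 401 = 39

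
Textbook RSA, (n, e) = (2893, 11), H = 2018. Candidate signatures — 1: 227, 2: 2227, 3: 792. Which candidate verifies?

Candidate 1: Squares mod 2893: 227^1≡227, 227^2≡2348, 227^4≡1939, 227^8≡1714; 11 = 8 + 2 + 1, so 227^11 ≡ 1714·2348·227 ≡ 711 (mod 2893)
Candidate 2: Squares mod 2893: 2227^1≡2227, 2227^2≡927, 2227^4≡108, 2227^8≡92; 11 = 8 + 2 + 1, so 2227^11 ≡ 92·927·2227 ≡ 2018 (mod 2893)
  → matches H = 2018
Candidate 3: Squares mod 2893: 792^1≡792, 792^2≡2376, 792^4≡1133, 792^8≡2090; 11 = 8 + 2 + 1, so 792^11 ≡ 2090·2376·792 ≡ 1463 (mod 2893)

2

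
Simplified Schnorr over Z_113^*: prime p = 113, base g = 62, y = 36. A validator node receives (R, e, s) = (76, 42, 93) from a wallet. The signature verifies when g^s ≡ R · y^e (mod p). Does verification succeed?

fails

g^s mod p:
62^2 = 3844 ≡ 2
62^4 ≡ 2^2 = 4
62^8 ≡ 4^2 = 16
62^16 ≡ 16^2 = 256 ≡ 30
62^32 ≡ 30^2 = 900 ≡ 109
62^64 ≡ 109^2 = 11881 ≡ 16
93 = 64 + 16 + 8 + 4 + 1, so 62^93 ≡ 16·30·16·4·62 ≡ 25 (mod 113)
R · y^e mod p:
36^2 = 1296 ≡ 53
36^4 ≡ 53^2 = 2809 ≡ 97
36^8 ≡ 97^2 = 9409 ≡ 30
36^16 ≡ 30^2 = 900 ≡ 109
36^32 ≡ 109^2 = 11881 ≡ 16
42 = 32 + 8 + 2, so 36^42 ≡ 16·30·53 ≡ 15 (mod 113)
76·15 = 1140 ≡ 10 (mod 113)
25 ≠ 10; the check fails.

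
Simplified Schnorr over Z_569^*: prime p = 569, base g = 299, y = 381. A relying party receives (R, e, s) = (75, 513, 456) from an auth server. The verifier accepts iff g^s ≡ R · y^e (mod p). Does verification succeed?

g^s mod p:
299^2 = 89401 ≡ 68
299^4 ≡ 68^2 = 4624 ≡ 72
299^8 ≡ 72^2 = 5184 ≡ 63
299^16 ≡ 63^2 = 3969 ≡ 555
299^32 ≡ 555^2 = 308025 ≡ 196
299^64 ≡ 196^2 = 38416 ≡ 293
299^128 ≡ 293^2 = 85849 ≡ 499
299^256 ≡ 499^2 = 249001 ≡ 348
456 = 256 + 128 + 64 + 8, so 299^456 ≡ 348·499·293·63 ≡ 114 (mod 569)
R · y^e mod p:
381^2 = 145161 ≡ 66
381^4 ≡ 66^2 = 4356 ≡ 373
381^8 ≡ 373^2 = 139129 ≡ 293
381^16 ≡ 293^2 = 85849 ≡ 499
381^32 ≡ 499^2 = 249001 ≡ 348
381^64 ≡ 348^2 = 121104 ≡ 476
381^128 ≡ 476^2 = 226576 ≡ 114
381^256 ≡ 114^2 = 12996 ≡ 478
381^512 ≡ 478^2 = 228484 ≡ 315
513 = 512 + 1, so 381^513 ≡ 315·381 ≡ 525 (mod 569)
75·525 = 39375 ≡ 114 (mod 569)
114 ≡ 114 (mod 569); signature holds.

passes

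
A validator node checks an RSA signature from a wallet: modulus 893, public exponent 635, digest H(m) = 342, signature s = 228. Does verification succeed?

s^635 mod 893 = 342
Since 342 equals the digest 342, verification succeeds.

passes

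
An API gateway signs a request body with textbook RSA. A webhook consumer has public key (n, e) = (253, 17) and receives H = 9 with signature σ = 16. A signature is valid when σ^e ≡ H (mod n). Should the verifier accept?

Squares mod 253: σ^1≡16, σ^2≡3, σ^4≡9, σ^8≡81, σ^16≡236
17 = 16 + 1, so σ^17 ≡ 236·16 ≡ 234 (mod 253)
σ^17 mod 253 = 234, but H = 9.

reject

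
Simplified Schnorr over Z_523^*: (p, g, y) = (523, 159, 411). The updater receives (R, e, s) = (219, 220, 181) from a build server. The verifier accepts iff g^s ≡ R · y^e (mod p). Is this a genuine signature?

g^s mod p:
159^181 mod 523 = 342
R · y^e mod p:
411^220 mod 523 = 195
219·195 = 42705 ≡ 342 (mod 523)
342 ≡ 342 (mod 523); signature holds.

genuine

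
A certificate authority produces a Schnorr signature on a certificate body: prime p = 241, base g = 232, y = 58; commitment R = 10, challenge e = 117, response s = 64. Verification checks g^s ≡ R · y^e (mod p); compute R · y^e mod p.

58^2 = 3364 ≡ 231
58^4 ≡ 231^2 = 53361 ≡ 100
58^8 ≡ 100^2 = 10000 ≡ 119
58^16 ≡ 119^2 = 14161 ≡ 183
58^32 ≡ 183^2 = 33489 ≡ 231
58^64 ≡ 231^2 = 53361 ≡ 100
117 = 64 + 32 + 16 + 4 + 1, so 58^117 ≡ 100·231·183·100·58 ≡ 150 (mod 241)
R · y^e ≡ 10·150 = 1500 ≡ 54 (mod 241)

54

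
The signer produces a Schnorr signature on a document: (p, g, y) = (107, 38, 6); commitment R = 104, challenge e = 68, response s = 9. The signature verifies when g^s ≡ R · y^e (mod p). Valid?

g^s mod p:
Squares mod 107: 38^1≡38, 38^2≡53, 38^4≡27, 38^8≡87
9 = 8 + 1, so 38^9 ≡ 87·38 ≡ 96 (mod 107)
R · y^e mod p:
Squares mod 107: 6^1≡6, 6^2≡36, 6^4≡12, 6^8≡37, 6^16≡85, 6^32≡56, 6^64≡33
68 = 64 + 4, so 6^68 ≡ 33·12 ≡ 75 (mod 107)
104·75 = 7800 ≡ 96 (mod 107)
96 ≡ 96 (mod 107); signature holds.

yes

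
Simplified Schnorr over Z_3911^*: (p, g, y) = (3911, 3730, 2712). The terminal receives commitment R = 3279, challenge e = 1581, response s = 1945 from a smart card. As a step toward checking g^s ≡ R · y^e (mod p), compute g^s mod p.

508

3730^2 = 13912900 ≡ 1473
3730^4 ≡ 1473^2 = 2169729 ≡ 3035
3730^8 ≡ 3035^2 = 9211225 ≡ 820
3730^16 ≡ 820^2 = 672400 ≡ 3619
3730^32 ≡ 3619^2 = 13097161 ≡ 3133
3730^64 ≡ 3133^2 = 9815689 ≡ 2990
3730^128 ≡ 2990^2 = 8940100 ≡ 3465
3730^256 ≡ 3465^2 = 12006225 ≡ 3366
3730^512 ≡ 3366^2 = 11329956 ≡ 3700
3730^1024 ≡ 3700^2 = 13690000 ≡ 1500
1945 = 1024 + 512 + 256 + 128 + 16 + 8 + 1, so 3730^1945 ≡ 1500·3700·3366·3465·3619·820·3730 ≡ 508 (mod 3911)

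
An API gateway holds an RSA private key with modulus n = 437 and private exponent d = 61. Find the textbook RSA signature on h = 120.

h^2 ≡ 120^2 = 14400 ≡ 416
h^4 ≡ 416^2 = 173056 ≡ 4
h^8 ≡ 4^2 = 16
h^16 ≡ 16^2 = 256
h^32 ≡ 256^2 = 65536 ≡ 423
61 = 32 + 16 + 8 + 4 + 1, so h^61 ≡ 423·256·16·4·120 ≡ 199 (mod 437)

199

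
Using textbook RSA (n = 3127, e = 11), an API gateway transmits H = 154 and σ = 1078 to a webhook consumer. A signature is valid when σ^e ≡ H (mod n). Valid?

yes

σ^2 ≡ 1078^2 = 1162084 ≡ 1967
σ^4 ≡ 1967^2 = 3869089 ≡ 990
σ^8 ≡ 990^2 = 980100 ≡ 1349
11 = 8 + 2 + 1, so σ^11 ≡ 1349·1967·1078 ≡ 154 (mod 3127)
σ^11 mod 3127 = 154 matches H.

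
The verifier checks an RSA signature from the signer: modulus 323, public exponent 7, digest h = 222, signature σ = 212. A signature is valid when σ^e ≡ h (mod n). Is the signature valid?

invalid

σ^2 ≡ 212^2 = 44944 ≡ 47
σ^4 ≡ 47^2 = 2209 ≡ 271
7 = 4 + 2 + 1, so σ^7 ≡ 271·47·212 ≡ 287 (mod 323)
287 ≠ 222, so verification fails.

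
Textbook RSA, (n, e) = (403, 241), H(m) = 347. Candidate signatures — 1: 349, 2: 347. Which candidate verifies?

2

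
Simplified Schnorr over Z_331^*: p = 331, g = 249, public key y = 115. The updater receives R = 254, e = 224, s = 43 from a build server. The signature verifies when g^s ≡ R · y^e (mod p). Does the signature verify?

verifies

g^s mod p:
249^2 = 62001 ≡ 104
249^4 ≡ 104^2 = 10816 ≡ 224
249^8 ≡ 224^2 = 50176 ≡ 195
249^16 ≡ 195^2 = 38025 ≡ 291
249^32 ≡ 291^2 = 84681 ≡ 276
43 = 32 + 8 + 2 + 1, so 249^43 ≡ 276·195·104·249 ≡ 218 (mod 331)
R · y^e mod p:
115^2 = 13225 ≡ 316
115^4 ≡ 316^2 = 99856 ≡ 225
115^8 ≡ 225^2 = 50625 ≡ 313
115^16 ≡ 313^2 = 97969 ≡ 324
115^32 ≡ 324^2 = 104976 ≡ 49
115^64 ≡ 49^2 = 2401 ≡ 84
115^128 ≡ 84^2 = 7056 ≡ 105
224 = 128 + 64 + 32, so 115^224 ≡ 105·84·49 ≡ 225 (mod 331)
254·225 = 57150 ≡ 218 (mod 331)
218 ≡ 218 (mod 331); signature holds.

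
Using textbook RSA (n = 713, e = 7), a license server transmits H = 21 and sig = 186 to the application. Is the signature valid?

invalid

Squares mod 713: sig^1≡186, sig^2≡372, sig^4≡62
7 = 4 + 2 + 1, so sig^7 ≡ 62·372·186 ≡ 496 (mod 713)
The recovered value 496 does not match the digest 21.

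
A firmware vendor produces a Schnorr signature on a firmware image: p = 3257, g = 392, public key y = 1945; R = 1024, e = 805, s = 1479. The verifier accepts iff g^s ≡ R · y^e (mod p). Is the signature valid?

valid

g^s mod p:
Squares mod 3257: 392^1≡392, 392^2≡585, 392^4≡240, 392^8≡2231, 392^16≡665, 392^32≡2530, 392^64≡895, 392^128≡3060, 392^256≡2982, 392^512≡714, 392^1024≡1704
1479 = 1024 + 256 + 128 + 64 + 4 + 2 + 1, so 392^1479 ≡ 1704·2982·3060·895·240·585·392 ≡ 1975 (mod 3257)
R · y^e mod p:
Squares mod 3257: 1945^1≡1945, 1945^2≡1648, 1945^4≡2823, 1945^8≡2707, 1945^16≡2856, 1945^32≡1208, 1945^64≡128, 1945^128≡99, 1945^256≡30, 1945^512≡900
805 = 512 + 256 + 32 + 4 + 1, so 1945^805 ≡ 900·30·1208·2823·1945 ≡ 56 (mod 3257)
1024·56 = 57344 ≡ 1975 (mod 3257)
1975 ≡ 1975 (mod 3257); signature holds.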